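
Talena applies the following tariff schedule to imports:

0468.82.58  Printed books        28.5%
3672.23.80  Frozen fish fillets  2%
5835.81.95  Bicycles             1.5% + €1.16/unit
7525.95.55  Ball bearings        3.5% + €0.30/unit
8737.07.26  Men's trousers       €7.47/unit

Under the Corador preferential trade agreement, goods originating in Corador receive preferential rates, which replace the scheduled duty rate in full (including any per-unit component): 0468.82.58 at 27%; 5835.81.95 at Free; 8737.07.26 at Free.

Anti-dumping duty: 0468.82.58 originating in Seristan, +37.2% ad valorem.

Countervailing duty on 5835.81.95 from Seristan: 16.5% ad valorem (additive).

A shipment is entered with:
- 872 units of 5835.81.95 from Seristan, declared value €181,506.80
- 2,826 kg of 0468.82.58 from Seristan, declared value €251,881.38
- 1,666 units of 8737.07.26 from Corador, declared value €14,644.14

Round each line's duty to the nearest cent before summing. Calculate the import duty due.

Line 1 (5835.81.95, Seristan, 872 units, €181,506.80):
Base rate for 5835.81.95 is 1.5% + €1.16/unit.
5835.81.95 has an FTA preferential rate, but origin Seristan is not Corador; base rate stands.
Additional duty on 5835.81.95 from Seristan: +16.5%. Applied ad valorem rate: 1.5% + 16.5% = 18%.
Duty = €181,506.80 × 18% + 872 × €1.16 = €33,682.74.
Line 2 (0468.82.58, Seristan, 2,826 kg, €251,881.38):
Base rate for 0468.82.58 is 28.5%.
0468.82.58 has an FTA preferential rate, but origin Seristan is not Corador; base rate stands.
Additional duty on 0468.82.58 from Seristan: +37.2%. Applied ad valorem rate: 28.5% + 37.2% = 65.7%.
Duty = €251,881.38 × 65.7% = €165,486.07.
Line 3 (8737.07.26, Corador, 1,666 units, €14,644.14):
Base rate for 8737.07.26 is €7.47/unit.
Origin Corador qualifies under the Talena–Corador agreement and 8737.07.26 is covered: preferential rate Free applies instead.
Duty = €14,644.14 × 0% = €0.00.
Total = €33,682.74 + €165,486.07 + €0.00 = €199,168.81.

€199,168.81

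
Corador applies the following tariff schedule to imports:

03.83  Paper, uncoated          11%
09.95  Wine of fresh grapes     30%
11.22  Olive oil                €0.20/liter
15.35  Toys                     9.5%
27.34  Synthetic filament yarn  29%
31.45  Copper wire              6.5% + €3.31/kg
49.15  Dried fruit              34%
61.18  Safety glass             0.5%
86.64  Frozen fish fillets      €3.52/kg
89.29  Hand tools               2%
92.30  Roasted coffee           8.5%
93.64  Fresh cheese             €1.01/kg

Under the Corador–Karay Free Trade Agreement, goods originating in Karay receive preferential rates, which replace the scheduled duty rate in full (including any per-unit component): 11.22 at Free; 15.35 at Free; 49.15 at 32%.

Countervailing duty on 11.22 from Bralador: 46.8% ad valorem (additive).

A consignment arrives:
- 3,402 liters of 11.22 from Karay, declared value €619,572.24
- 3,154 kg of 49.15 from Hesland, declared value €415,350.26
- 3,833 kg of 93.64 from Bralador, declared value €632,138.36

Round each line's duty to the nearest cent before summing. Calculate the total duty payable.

Line 1 (11.22, Karay, 3,402 liters, €619,572.24):
Base rate for 11.22 is €0.20/liter.
Origin Karay qualifies under the Corador–Karay agreement and 11.22 is covered: preferential rate Free applies instead.
The additional-duty order on 11.22 targets Bralador, not Karay; it does not apply.
Duty = €619,572.24 × 0% = €0.00.
Line 2 (49.15, Hesland, 3,154 kg, €415,350.26):
Base rate for 49.15 is 34%.
49.15 has an FTA preferential rate, but origin Hesland is not Karay; base rate stands.
Duty = €415,350.26 × 34% = €141,219.09.
Line 3 (93.64, Bralador, 3,833 kg, €632,138.36):
Base rate for 93.64 is €1.01/kg.
Duty = 3,833 × €1.01 = €3,871.33.
Total = €0.00 + €141,219.09 + €3,871.33 = €145,090.42.

€145,090.42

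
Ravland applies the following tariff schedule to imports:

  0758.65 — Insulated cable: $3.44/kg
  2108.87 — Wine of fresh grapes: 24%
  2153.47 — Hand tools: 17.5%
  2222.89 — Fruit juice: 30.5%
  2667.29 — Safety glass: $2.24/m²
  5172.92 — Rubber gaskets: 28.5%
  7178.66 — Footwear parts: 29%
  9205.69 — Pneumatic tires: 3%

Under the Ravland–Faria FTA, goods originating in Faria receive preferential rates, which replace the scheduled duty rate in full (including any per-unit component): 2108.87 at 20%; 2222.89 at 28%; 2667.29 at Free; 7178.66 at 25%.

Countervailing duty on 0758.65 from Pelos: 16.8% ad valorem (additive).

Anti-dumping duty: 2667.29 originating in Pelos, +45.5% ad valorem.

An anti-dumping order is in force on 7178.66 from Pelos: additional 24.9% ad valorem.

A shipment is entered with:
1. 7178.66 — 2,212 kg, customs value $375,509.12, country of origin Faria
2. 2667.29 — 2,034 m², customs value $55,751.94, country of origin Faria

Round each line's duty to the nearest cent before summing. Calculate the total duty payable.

$93,877.28

Line 1 (7178.66, Faria, 2,212 kg, $375,509.12):
Base rate for 7178.66 is 29%.
Origin Faria qualifies under the Ravland–Faria agreement and 7178.66 is covered: preferential rate 25% applies instead.
The additional-duty order on 7178.66 targets Pelos, not Faria; it does not apply.
Duty = $375,509.12 × 25% = $93,877.28.
Line 2 (2667.29, Faria, 2,034 m², $55,751.94):
Base rate for 2667.29 is $2.24/m².
Origin Faria qualifies under the Ravland–Faria agreement and 2667.29 is covered: preferential rate Free applies instead.
The additional-duty order on 2667.29 targets Pelos, not Faria; it does not apply.
Duty = $55,751.94 × 0% = $0.00.
Total = $93,877.28 + $0.00 = $93,877.28.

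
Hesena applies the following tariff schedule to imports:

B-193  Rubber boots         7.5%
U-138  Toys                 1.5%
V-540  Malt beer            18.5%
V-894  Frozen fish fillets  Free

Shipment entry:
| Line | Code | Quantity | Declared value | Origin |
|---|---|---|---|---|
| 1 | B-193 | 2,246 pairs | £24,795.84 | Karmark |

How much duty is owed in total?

Line 1 (B-193, Karmark, 2,246 pairs, £24,795.84):
Base rate for B-193 is 7.5%.
Duty = £24,795.84 × 7.5% = £1,859.69.

£1,859.69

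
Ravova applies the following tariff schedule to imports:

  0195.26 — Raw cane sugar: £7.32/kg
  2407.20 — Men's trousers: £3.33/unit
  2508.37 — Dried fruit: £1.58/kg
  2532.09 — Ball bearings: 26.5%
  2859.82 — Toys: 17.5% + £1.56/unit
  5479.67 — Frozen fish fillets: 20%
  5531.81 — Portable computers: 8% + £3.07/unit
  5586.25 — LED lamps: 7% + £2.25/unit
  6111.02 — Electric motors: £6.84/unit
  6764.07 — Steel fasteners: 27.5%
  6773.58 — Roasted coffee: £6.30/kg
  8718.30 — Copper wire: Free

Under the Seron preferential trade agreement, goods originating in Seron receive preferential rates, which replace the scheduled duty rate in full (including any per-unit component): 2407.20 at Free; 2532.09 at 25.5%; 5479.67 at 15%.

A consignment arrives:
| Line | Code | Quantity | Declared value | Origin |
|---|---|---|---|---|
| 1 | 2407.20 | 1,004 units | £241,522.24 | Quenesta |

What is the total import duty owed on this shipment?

Line 1 (2407.20, Quenesta, 1,004 units, £241,522.24):
Base rate for 2407.20 is £3.33/unit.
2407.20 has an FTA preferential rate, but origin Quenesta is not Seron; base rate stands.
Duty = 1,004 × £3.33 = £3,343.32.

£3,343.32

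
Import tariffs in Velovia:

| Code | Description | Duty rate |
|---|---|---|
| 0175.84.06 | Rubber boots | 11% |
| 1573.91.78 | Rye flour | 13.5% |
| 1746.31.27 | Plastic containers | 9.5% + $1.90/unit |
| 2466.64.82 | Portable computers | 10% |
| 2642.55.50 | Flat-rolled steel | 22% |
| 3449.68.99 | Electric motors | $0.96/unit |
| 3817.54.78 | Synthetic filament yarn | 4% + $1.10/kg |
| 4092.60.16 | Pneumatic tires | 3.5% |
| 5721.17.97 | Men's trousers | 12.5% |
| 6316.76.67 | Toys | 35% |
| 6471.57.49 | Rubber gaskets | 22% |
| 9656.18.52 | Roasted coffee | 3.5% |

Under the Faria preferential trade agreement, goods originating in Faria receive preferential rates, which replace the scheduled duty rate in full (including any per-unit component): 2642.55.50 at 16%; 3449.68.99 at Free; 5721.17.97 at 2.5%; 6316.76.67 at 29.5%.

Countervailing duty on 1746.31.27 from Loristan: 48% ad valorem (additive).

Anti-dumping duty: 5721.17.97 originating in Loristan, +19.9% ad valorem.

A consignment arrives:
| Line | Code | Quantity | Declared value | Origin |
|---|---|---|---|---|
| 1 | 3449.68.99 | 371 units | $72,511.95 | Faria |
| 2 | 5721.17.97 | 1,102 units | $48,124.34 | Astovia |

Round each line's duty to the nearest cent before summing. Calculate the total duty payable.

$6,015.54

Line 1 (3449.68.99, Faria, 371 units, $72,511.95):
Base rate for 3449.68.99 is $0.96/unit.
Origin Faria qualifies under the Velovia–Faria agreement and 3449.68.99 is covered: preferential rate Free applies instead.
Duty = $72,511.95 × 0% = $0.00.
Line 2 (5721.17.97, Astovia, 1,102 units, $48,124.34):
Base rate for 5721.17.97 is 12.5%.
5721.17.97 has an FTA preferential rate, but origin Astovia is not Faria; base rate stands.
The additional-duty order on 5721.17.97 targets Loristan, not Astovia; it does not apply.
Duty = $48,124.34 × 12.5% = $6,015.54.
Total = $0.00 + $6,015.54 = $6,015.54.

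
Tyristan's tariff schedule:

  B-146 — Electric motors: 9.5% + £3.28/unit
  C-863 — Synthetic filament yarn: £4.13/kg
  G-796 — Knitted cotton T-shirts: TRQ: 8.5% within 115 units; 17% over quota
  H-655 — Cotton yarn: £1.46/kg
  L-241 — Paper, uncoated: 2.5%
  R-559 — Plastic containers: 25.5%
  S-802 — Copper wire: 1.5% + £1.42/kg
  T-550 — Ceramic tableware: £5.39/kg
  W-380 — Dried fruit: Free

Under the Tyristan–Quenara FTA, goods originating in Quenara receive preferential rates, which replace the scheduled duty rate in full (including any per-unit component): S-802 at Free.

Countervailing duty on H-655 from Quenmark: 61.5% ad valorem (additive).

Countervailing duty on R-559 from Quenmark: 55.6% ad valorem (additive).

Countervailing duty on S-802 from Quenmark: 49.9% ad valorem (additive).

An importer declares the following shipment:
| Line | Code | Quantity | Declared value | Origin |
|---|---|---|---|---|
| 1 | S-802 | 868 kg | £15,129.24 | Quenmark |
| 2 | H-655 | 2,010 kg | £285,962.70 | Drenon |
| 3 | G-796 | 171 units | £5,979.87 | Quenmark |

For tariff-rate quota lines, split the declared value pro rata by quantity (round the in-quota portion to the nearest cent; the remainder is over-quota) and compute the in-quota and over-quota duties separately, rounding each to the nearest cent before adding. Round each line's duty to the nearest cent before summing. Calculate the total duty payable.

£12,618.33

Line 1 (S-802, Quenmark, 868 kg, £15,129.24):
Base rate for S-802 is 1.5% + £1.42/kg.
S-802 has an FTA preferential rate, but origin Quenmark is not Quenara; base rate stands.
Additional duty on S-802 from Quenmark: +49.9%. Applied ad valorem rate: 1.5% + 49.9% = 51.4%.
Duty = £15,129.24 × 51.4% + 868 × £1.42 = £9,008.99.
Line 2 (H-655, Drenon, 2,010 kg, £285,962.70):
Base rate for H-655 is £1.46/kg.
The additional-duty order on H-655 targets Quenmark, not Drenon; it does not apply.
Duty = 2,010 × £1.46 = £2,934.60.
Line 3 (G-796, Quenmark, 171 units, £5,979.87):
Code G-796 is under a tariff-rate quota (threshold 115 units). In-quota: 115 units at 8.5%; over-quota: 56 units at 17%.
Pro-rata value split: in-quota = £5,979.87 × 115/171 = £4,021.55; over-quota = £5,979.87 − £4,021.55 = £1,958.32.
In-quota duty = £4,021.55 × 8.5% = £341.83. Over-quota duty = £1,958.32 × 17% = £332.91.
Line duty = £341.83 + £332.91 = £674.74.
Total = £9,008.99 + £2,934.60 + £674.74 = £12,618.33.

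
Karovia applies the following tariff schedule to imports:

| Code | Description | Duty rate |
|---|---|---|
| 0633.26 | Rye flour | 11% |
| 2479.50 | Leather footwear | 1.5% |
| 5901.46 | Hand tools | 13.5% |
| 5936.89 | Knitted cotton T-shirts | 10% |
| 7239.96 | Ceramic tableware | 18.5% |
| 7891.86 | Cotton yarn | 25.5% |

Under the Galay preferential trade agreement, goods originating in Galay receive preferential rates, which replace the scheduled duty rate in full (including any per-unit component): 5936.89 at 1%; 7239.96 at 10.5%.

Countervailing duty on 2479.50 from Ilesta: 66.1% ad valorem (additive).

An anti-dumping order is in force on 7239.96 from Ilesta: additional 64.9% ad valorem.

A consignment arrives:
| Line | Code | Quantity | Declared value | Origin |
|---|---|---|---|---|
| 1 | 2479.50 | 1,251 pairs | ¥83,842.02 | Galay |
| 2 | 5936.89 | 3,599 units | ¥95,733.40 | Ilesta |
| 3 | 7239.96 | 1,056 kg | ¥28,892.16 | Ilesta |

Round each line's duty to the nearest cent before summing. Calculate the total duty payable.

¥34,927.03

Line 1 (2479.50, Galay, 1,251 pairs, ¥83,842.02):
Base rate for 2479.50 is 1.5%.
Origin Galay is the FTA partner but 2479.50 is not on the preference list; base rate stands.
The additional-duty order on 2479.50 targets Ilesta, not Galay; it does not apply.
Duty = ¥83,842.02 × 1.5% = ¥1,257.63.
Line 2 (5936.89, Ilesta, 3,599 units, ¥95,733.40):
Base rate for 5936.89 is 10%.
5936.89 has an FTA preferential rate, but origin Ilesta is not Galay; base rate stands.
Duty = ¥95,733.40 × 10% = ¥9,573.34.
Line 3 (7239.96, Ilesta, 1,056 kg, ¥28,892.16):
Base rate for 7239.96 is 18.5%.
7239.96 has an FTA preferential rate, but origin Ilesta is not Galay; base rate stands.
Additional duty on 7239.96 from Ilesta: +64.9%. Applied ad valorem rate: 18.5% + 64.9% = 83.4%.
Duty = ¥28,892.16 × 83.4% = ¥24,096.06.
Total = ¥1,257.63 + ¥9,573.34 + ¥24,096.06 = ¥34,927.03.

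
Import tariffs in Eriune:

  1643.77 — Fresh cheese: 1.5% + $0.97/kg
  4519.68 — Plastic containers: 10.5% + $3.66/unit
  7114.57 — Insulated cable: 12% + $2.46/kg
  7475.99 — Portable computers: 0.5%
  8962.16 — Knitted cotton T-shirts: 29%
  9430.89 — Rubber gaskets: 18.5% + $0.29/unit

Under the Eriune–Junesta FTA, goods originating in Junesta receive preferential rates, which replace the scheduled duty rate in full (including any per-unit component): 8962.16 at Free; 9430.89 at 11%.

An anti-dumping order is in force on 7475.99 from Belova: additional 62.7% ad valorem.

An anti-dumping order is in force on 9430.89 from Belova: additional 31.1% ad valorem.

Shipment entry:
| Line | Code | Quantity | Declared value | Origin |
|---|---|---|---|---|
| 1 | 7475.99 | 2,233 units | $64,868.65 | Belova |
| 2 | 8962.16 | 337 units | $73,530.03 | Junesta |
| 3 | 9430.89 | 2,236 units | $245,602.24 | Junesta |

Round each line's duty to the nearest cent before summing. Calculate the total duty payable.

Line 1 (7475.99, Belova, 2,233 units, $64,868.65):
Base rate for 7475.99 is 0.5%.
Additional duty on 7475.99 from Belova: +62.7%. Applied ad valorem rate: 0.5% + 62.7% = 63.2%.
Duty = $64,868.65 × 63.2% = $40,996.99.
Line 2 (8962.16, Junesta, 337 units, $73,530.03):
Base rate for 8962.16 is 29%.
Origin Junesta qualifies under the Eriune–Junesta agreement and 8962.16 is covered: preferential rate Free applies instead.
Duty = $73,530.03 × 0% = $0.00.
Line 3 (9430.89, Junesta, 2,236 units, $245,602.24):
Base rate for 9430.89 is 18.5% + $0.29/unit.
Origin Junesta qualifies under the Eriune–Junesta agreement and 9430.89 is covered: preferential rate 11% applies instead.
The additional-duty order on 9430.89 targets Belova, not Junesta; it does not apply.
Duty = $245,602.24 × 11% = $27,016.25.
Total = $40,996.99 + $0.00 + $27,016.25 = $68,013.24.

$68,013.24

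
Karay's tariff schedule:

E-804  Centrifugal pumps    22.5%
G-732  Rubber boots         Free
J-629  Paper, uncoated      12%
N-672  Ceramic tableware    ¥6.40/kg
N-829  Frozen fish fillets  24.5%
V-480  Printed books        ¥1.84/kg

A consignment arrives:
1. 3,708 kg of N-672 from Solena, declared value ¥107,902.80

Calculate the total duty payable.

¥23,731.20

Line 1 (N-672, Solena, 3,708 kg, ¥107,902.80):
Base rate for N-672 is ¥6.40/kg.
Duty = 3,708 × ¥6.40 = ¥23,731.20.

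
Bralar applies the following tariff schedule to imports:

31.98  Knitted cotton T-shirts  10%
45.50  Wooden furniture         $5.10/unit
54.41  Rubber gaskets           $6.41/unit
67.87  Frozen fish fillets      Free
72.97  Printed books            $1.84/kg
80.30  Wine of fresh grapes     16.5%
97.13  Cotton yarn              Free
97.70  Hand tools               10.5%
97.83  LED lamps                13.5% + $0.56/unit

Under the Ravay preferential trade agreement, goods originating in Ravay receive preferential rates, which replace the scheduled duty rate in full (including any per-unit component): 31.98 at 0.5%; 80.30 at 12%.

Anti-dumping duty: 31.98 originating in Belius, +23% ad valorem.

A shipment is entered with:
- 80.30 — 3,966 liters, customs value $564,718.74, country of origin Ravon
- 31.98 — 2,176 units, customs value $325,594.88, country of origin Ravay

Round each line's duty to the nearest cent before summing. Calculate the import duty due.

$94,806.56

Line 1 (80.30, Ravon, 3,966 liters, $564,718.74):
Base rate for 80.30 is 16.5%.
80.30 has an FTA preferential rate, but origin Ravon is not Ravay; base rate stands.
Duty = $564,718.74 × 16.5% = $93,178.59.
Line 2 (31.98, Ravay, 2,176 units, $325,594.88):
Base rate for 31.98 is 10%.
Origin Ravay qualifies under the Bralar–Ravay agreement and 31.98 is covered: preferential rate 0.5% applies instead.
The additional-duty order on 31.98 targets Belius, not Ravay; it does not apply.
Duty = $325,594.88 × 0.5% = $1,627.97.
Total = $93,178.59 + $1,627.97 = $94,806.56.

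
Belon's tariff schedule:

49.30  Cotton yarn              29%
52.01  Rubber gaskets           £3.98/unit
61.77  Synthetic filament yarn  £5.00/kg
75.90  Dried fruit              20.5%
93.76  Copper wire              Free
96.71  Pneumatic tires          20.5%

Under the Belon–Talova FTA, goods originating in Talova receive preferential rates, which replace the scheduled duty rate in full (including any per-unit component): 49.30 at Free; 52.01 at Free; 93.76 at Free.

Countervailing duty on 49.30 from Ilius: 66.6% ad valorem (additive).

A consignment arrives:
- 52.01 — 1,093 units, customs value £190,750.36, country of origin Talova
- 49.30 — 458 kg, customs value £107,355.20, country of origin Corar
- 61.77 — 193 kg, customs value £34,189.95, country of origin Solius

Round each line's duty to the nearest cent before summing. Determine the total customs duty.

Line 1 (52.01, Talova, 1,093 units, £190,750.36):
Base rate for 52.01 is £3.98/unit.
Origin Talova qualifies under the Belon–Talova agreement and 52.01 is covered: preferential rate Free applies instead.
Duty = £190,750.36 × 0% = £0.00.
Line 2 (49.30, Corar, 458 kg, £107,355.20):
Base rate for 49.30 is 29%.
49.30 has an FTA preferential rate, but origin Corar is not Talova; base rate stands.
The additional-duty order on 49.30 targets Ilius, not Corar; it does not apply.
Duty = £107,355.20 × 29% = £31,133.01.
Line 3 (61.77, Solius, 193 kg, £34,189.95):
Base rate for 61.77 is £5.00/kg.
Duty = 193 × £5.00 = £965.00.
Total = £0.00 + £31,133.01 + £965.00 = £32,098.01.

£32,098.01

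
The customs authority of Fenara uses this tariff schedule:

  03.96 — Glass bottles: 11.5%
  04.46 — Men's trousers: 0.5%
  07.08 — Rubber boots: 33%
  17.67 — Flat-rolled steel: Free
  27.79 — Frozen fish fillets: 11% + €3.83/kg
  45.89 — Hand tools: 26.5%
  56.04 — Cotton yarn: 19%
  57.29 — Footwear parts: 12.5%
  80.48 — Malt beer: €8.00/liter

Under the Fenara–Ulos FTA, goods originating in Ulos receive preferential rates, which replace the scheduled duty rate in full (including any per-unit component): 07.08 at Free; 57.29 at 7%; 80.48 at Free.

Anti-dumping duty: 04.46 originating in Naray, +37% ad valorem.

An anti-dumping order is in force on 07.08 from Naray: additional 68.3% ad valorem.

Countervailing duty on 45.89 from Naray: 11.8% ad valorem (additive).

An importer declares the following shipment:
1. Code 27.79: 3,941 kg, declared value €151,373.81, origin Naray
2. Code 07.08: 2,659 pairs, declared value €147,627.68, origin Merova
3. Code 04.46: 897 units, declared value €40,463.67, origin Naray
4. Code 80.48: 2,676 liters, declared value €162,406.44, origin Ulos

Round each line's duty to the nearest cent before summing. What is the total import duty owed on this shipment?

€95,636.16

Line 1 (27.79, Naray, 3,941 kg, €151,373.81):
Base rate for 27.79 is 11% + €3.83/kg.
Duty = €151,373.81 × 11% + 3,941 × €3.83 = €31,745.15.
Line 2 (07.08, Merova, 2,659 pairs, €147,627.68):
Base rate for 07.08 is 33%.
07.08 has an FTA preferential rate, but origin Merova is not Ulos; base rate stands.
The additional-duty order on 07.08 targets Naray, not Merova; it does not apply.
Duty = €147,627.68 × 33% = €48,717.13.
Line 3 (04.46, Naray, 897 units, €40,463.67):
Base rate for 04.46 is 0.5%.
Additional duty on 04.46 from Naray: +37%. Applied ad valorem rate: 0.5% + 37% = 37.5%.
Duty = €40,463.67 × 37.5% = €15,173.88.
Line 4 (80.48, Ulos, 2,676 liters, €162,406.44):
Base rate for 80.48 is €8.00/liter.
Origin Ulos qualifies under the Fenara–Ulos agreement and 80.48 is covered: preferential rate Free applies instead.
Duty = €162,406.44 × 0% = €0.00.
Total = €31,745.15 + €48,717.13 + €15,173.88 + €0.00 = €95,636.16.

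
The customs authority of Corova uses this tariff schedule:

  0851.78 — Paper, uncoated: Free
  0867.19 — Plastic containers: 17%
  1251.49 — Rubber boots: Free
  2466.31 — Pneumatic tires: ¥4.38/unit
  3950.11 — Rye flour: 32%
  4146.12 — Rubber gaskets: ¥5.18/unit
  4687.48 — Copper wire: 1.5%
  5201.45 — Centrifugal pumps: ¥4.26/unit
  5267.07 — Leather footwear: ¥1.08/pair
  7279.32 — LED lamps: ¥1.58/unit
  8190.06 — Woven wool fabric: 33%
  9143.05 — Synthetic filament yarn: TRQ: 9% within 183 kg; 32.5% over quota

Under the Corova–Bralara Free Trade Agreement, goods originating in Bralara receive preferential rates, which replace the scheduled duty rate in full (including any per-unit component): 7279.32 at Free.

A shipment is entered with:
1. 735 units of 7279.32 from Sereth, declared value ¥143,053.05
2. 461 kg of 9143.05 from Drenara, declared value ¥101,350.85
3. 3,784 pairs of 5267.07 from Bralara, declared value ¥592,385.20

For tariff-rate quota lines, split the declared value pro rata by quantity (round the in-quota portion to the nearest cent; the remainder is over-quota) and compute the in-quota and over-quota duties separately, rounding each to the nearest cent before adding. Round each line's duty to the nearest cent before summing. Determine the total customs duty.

¥28,732.40

Line 1 (7279.32, Sereth, 735 units, ¥143,053.05):
Base rate for 7279.32 is ¥1.58/unit.
7279.32 has an FTA preferential rate, but origin Sereth is not Bralara; base rate stands.
Duty = 735 × ¥1.58 = ¥1,161.30.
Line 2 (9143.05, Drenara, 461 kg, ¥101,350.85):
Code 9143.05 is under a tariff-rate quota (threshold 183 kg). In-quota: 183 kg at 9%; over-quota: 278 kg at 32.5%.
Pro-rata value split: in-quota = ¥101,350.85 × 183/461 = ¥40,232.55; over-quota = ¥101,350.85 − ¥40,232.55 = ¥61,118.30.
In-quota duty = ¥40,232.55 × 9% = ¥3,620.93. Over-quota duty = ¥61,118.30 × 32.5% = ¥19,863.45.
Line duty = ¥3,620.93 + ¥19,863.45 = ¥23,484.38.
Line 3 (5267.07, Bralara, 3,784 pairs, ¥592,385.20):
Base rate for 5267.07 is ¥1.08/pair.
Origin Bralara is the FTA partner but 5267.07 is not on the preference list; base rate stands.
Duty = 3,784 × ¥1.08 = ¥4,086.72.
Total = ¥1,161.30 + ¥23,484.38 + ¥4,086.72 = ¥28,732.40.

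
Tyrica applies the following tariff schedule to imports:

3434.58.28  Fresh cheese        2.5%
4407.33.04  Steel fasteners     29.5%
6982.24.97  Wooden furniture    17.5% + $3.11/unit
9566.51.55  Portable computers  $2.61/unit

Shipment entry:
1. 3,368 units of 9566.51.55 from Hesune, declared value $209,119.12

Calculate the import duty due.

Line 1 (9566.51.55, Hesune, 3,368 units, $209,119.12):
Base rate for 9566.51.55 is $2.61/unit.
Duty = 3,368 × $2.61 = $8,790.48.

$8,790.48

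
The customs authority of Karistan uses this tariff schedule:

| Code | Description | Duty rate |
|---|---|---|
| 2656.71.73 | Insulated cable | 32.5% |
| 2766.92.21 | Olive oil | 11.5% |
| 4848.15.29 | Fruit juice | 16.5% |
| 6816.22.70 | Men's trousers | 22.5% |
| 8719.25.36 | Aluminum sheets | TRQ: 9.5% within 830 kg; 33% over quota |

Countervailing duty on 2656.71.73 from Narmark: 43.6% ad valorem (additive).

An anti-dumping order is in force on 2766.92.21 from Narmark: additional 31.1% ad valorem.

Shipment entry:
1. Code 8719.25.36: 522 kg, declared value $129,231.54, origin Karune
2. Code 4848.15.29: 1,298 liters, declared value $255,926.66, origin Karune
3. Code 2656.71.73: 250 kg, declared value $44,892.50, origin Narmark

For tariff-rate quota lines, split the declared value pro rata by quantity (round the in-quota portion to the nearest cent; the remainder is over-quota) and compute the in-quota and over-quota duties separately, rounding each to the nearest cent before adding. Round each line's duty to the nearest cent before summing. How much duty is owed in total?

$88,668.09

Line 1 (8719.25.36, Karune, 522 kg, $129,231.54):
Code 8719.25.36 is under a tariff-rate quota (threshold 830 kg). Quantity 522 kg is within the quota, so the in-quota rate 9.5% applies to the full value.
Duty = $129,231.54 × 9.5% = $12,277.00.
Line 2 (4848.15.29, Karune, 1,298 liters, $255,926.66):
Base rate for 4848.15.29 is 16.5%.
Duty = $255,926.66 × 16.5% = $42,227.90.
Line 3 (2656.71.73, Narmark, 250 kg, $44,892.50):
Base rate for 2656.71.73 is 32.5%.
Additional duty on 2656.71.73 from Narmark: +43.6%. Applied ad valorem rate: 32.5% + 43.6% = 76.1%.
Duty = $44,892.50 × 76.1% = $34,163.19.
Total = $12,277.00 + $42,227.90 + $34,163.19 = $88,668.09.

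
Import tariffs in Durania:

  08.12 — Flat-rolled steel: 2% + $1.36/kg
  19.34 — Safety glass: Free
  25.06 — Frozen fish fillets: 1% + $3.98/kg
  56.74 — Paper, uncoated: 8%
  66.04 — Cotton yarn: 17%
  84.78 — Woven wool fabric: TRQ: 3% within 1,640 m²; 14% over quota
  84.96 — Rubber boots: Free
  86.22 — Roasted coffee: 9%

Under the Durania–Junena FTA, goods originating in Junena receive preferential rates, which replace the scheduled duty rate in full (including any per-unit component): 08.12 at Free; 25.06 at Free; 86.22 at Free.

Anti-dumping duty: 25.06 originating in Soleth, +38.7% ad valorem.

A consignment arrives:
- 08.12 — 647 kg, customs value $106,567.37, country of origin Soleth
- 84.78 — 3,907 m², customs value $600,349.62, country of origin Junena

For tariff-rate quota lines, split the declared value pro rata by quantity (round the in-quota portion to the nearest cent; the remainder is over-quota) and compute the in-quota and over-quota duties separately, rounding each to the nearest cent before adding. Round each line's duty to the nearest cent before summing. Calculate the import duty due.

$59,339.95

Line 1 (08.12, Soleth, 647 kg, $106,567.37):
Base rate for 08.12 is 2% + $1.36/kg.
08.12 has an FTA preferential rate, but origin Soleth is not Junena; base rate stands.
Duty = $106,567.37 × 2% + 647 × $1.36 = $3,011.27.
Line 2 (84.78, Junena, 3,907 m², $600,349.62):
Code 84.78 is under a tariff-rate quota (threshold 1,640 m²). In-quota: 1,640 m² at 3%; over-quota: 2,267 m² at 14%.
Pro-rata value split: in-quota = $600,349.62 × 1,640/3,907 = $252,002.40; over-quota = $600,349.62 − $252,002.40 = $348,347.22.
In-quota duty = $252,002.40 × 3% = $7,560.07. Over-quota duty = $348,347.22 × 14% = $48,768.61.
Line duty = $7,560.07 + $48,768.61 = $56,328.68.
Total = $3,011.27 + $56,328.68 = $59,339.95.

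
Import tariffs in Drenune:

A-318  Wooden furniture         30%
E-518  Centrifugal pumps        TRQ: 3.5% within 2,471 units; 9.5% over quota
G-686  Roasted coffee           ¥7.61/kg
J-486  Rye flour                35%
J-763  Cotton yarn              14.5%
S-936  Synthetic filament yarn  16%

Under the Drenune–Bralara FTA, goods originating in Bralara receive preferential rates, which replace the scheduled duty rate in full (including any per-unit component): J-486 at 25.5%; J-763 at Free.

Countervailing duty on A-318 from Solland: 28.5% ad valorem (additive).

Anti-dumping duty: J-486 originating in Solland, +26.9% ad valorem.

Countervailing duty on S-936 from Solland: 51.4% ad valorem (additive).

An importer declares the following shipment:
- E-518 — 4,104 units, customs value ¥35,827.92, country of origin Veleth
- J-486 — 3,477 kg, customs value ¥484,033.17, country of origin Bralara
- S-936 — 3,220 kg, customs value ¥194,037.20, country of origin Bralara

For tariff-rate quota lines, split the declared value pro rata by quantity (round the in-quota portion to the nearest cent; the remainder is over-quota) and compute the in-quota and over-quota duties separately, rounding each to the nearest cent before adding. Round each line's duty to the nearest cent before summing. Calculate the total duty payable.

¥156,583.75

Line 1 (E-518, Veleth, 4,104 units, ¥35,827.92):
Code E-518 is under a tariff-rate quota (threshold 2,471 units). In-quota: 2,471 units at 3.5%; over-quota: 1,633 units at 9.5%.
Pro-rata value split: in-quota = ¥35,827.92 × 2,471/4,104 = ¥21,571.83; over-quota = ¥35,827.92 − ¥21,571.83 = ¥14,256.09.
In-quota duty = ¥21,571.83 × 3.5% = ¥755.01. Over-quota duty = ¥14,256.09 × 9.5% = ¥1,354.33.
Line duty = ¥755.01 + ¥1,354.33 = ¥2,109.34.
Line 2 (J-486, Bralara, 3,477 kg, ¥484,033.17):
Base rate for J-486 is 35%.
Origin Bralara qualifies under the Drenune–Bralara agreement and J-486 is covered: preferential rate 25.5% applies instead.
The additional-duty order on J-486 targets Solland, not Bralara; it does not apply.
Duty = ¥484,033.17 × 25.5% = ¥123,428.46.
Line 3 (S-936, Bralara, 3,220 kg, ¥194,037.20):
Base rate for S-936 is 16%.
Origin Bralara is the FTA partner but S-936 is not on the preference list; base rate stands.
The additional-duty order on S-936 targets Solland, not Bralara; it does not apply.
Duty = ¥194,037.20 × 16% = ¥31,045.95.
Total = ¥2,109.34 + ¥123,428.46 + ¥31,045.95 = ¥156,583.75.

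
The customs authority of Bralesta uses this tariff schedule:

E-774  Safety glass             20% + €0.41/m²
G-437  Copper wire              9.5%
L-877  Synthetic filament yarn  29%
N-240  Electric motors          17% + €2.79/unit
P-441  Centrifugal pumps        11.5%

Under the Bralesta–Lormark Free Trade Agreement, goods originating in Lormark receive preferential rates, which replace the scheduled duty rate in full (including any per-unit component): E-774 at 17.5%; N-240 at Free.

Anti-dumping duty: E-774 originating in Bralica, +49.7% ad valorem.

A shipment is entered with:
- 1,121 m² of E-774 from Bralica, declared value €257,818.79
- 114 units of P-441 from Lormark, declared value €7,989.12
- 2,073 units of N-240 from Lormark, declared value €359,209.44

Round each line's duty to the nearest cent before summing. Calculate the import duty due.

€181,078.06

Line 1 (E-774, Bralica, 1,121 m², €257,818.79):
Base rate for E-774 is 20% + €0.41/m².
E-774 has an FTA preferential rate, but origin Bralica is not Lormark; base rate stands.
Additional duty on E-774 from Bralica: +49.7%. Applied ad valorem rate: 20% + 49.7% = 69.7%.
Duty = €257,818.79 × 69.7% + 1,121 × €0.41 = €180,159.31.
Line 2 (P-441, Lormark, 114 units, €7,989.12):
Base rate for P-441 is 11.5%.
Origin Lormark is the FTA partner but P-441 is not on the preference list; base rate stands.
Duty = €7,989.12 × 11.5% = €918.75.
Line 3 (N-240, Lormark, 2,073 units, €359,209.44):
Base rate for N-240 is 17% + €2.79/unit.
Origin Lormark qualifies under the Bralesta–Lormark agreement and N-240 is covered: preferential rate Free applies instead.
Duty = €359,209.44 × 0% = €0.00.
Total = €180,159.31 + €918.75 + €0.00 = €181,078.06.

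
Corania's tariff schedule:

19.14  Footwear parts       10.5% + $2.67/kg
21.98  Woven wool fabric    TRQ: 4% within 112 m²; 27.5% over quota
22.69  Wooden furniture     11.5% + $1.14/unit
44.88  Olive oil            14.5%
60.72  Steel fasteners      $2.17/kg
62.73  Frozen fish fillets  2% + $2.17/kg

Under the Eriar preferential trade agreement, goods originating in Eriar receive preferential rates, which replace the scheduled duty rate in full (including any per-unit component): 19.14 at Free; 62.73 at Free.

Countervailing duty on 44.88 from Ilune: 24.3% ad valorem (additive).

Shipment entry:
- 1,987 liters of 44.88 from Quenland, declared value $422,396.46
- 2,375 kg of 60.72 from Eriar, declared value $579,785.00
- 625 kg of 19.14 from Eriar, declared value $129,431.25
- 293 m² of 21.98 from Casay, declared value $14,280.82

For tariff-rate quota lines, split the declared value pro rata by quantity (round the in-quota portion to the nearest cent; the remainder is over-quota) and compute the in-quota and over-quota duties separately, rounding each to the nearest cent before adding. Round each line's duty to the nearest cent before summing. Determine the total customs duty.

Line 1 (44.88, Quenland, 1,987 liters, $422,396.46):
Base rate for 44.88 is 14.5%.
The additional-duty order on 44.88 targets Ilune, not Quenland; it does not apply.
Duty = $422,396.46 × 14.5% = $61,247.49.
Line 2 (60.72, Eriar, 2,375 kg, $579,785.00):
Base rate for 60.72 is $2.17/kg.
Origin Eriar is the FTA partner but 60.72 is not on the preference list; base rate stands.
Duty = 2,375 × $2.17 = $5,153.75.
Line 3 (19.14, Eriar, 625 kg, $129,431.25):
Base rate for 19.14 is 10.5% + $2.67/kg.
Origin Eriar qualifies under the Corania–Eriar agreement and 19.14 is covered: preferential rate Free applies instead.
Duty = $129,431.25 × 0% = $0.00.
Line 4 (21.98, Casay, 293 m², $14,280.82):
Code 21.98 is under a tariff-rate quota (threshold 112 m²). In-quota: 112 m² at 4%; over-quota: 181 m² at 27.5%.
Pro-rata value split: in-quota = $14,280.82 × 112/293 = $5,458.88; over-quota = $14,280.82 − $5,458.88 = $8,821.94.
In-quota duty = $5,458.88 × 4% = $218.36. Over-quota duty = $8,821.94 × 27.5% = $2,426.03.
Line duty = $218.36 + $2,426.03 = $2,644.39.
Total = $61,247.49 + $5,153.75 + $0.00 + $2,644.39 = $69,045.63.

$69,045.63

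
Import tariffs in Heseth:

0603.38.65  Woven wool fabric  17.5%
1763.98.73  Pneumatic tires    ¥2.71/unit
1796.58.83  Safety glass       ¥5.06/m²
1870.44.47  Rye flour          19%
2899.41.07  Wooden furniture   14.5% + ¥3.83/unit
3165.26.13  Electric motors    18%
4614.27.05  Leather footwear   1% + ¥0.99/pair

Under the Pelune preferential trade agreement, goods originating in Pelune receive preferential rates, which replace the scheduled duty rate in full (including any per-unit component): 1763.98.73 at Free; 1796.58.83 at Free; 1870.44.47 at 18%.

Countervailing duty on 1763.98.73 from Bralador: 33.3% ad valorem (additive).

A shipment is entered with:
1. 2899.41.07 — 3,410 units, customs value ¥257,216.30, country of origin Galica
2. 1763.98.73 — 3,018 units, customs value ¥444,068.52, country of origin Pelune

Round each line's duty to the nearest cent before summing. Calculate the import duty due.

Line 1 (2899.41.07, Galica, 3,410 units, ¥257,216.30):
Base rate for 2899.41.07 is 14.5% + ¥3.83/unit.
Duty = ¥257,216.30 × 14.5% + 3,410 × ¥3.83 = ¥50,356.66.
Line 2 (1763.98.73, Pelune, 3,018 units, ¥444,068.52):
Base rate for 1763.98.73 is ¥2.71/unit.
Origin Pelune qualifies under the Heseth–Pelune agreement and 1763.98.73 is covered: preferential rate Free applies instead.
The additional-duty order on 1763.98.73 targets Bralador, not Pelune; it does not apply.
Duty = ¥444,068.52 × 0% = ¥0.00.
Total = ¥50,356.66 + ¥0.00 = ¥50,356.66.

¥50,356.66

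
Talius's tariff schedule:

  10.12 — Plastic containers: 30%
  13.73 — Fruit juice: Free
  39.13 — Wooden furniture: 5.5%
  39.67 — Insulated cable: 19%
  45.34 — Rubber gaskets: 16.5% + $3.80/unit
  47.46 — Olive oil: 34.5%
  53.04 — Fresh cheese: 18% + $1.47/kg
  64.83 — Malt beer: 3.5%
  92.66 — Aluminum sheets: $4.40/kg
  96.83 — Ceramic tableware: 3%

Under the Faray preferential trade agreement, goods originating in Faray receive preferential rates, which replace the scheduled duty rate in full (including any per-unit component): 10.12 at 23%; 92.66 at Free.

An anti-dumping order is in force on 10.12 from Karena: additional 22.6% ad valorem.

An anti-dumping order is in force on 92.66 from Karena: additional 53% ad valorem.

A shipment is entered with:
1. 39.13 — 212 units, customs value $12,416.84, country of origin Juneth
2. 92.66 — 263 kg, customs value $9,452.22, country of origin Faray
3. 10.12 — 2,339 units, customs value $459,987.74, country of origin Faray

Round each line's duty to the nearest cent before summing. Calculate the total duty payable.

$106,480.11

Line 1 (39.13, Juneth, 212 units, $12,416.84):
Base rate for 39.13 is 5.5%.
Duty = $12,416.84 × 5.5% = $682.93.
Line 2 (92.66, Faray, 263 kg, $9,452.22):
Base rate for 92.66 is $4.40/kg.
Origin Faray qualifies under the Talius–Faray agreement and 92.66 is covered: preferential rate Free applies instead.
The additional-duty order on 92.66 targets Karena, not Faray; it does not apply.
Duty = $9,452.22 × 0% = $0.00.
Line 3 (10.12, Faray, 2,339 units, $459,987.74):
Base rate for 10.12 is 30%.
Origin Faray qualifies under the Talius–Faray agreement and 10.12 is covered: preferential rate 23% applies instead.
The additional-duty order on 10.12 targets Karena, not Faray; it does not apply.
Duty = $459,987.74 × 23% = $105,797.18.
Total = $682.93 + $0.00 + $105,797.18 = $106,480.11.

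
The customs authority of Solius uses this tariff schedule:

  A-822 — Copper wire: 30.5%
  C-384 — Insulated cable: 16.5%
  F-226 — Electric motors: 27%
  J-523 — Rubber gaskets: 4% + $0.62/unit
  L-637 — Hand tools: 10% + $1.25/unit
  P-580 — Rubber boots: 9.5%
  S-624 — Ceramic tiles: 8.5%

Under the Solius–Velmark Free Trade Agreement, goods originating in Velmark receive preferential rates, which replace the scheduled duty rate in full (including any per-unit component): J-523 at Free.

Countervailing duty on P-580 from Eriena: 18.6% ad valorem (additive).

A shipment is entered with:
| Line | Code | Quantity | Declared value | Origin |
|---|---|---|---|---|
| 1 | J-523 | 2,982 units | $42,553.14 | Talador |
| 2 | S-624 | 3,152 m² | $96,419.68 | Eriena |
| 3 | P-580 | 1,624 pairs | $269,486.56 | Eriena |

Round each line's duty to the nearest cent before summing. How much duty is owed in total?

Line 1 (J-523, Talador, 2,982 units, $42,553.14):
Base rate for J-523 is 4% + $0.62/unit.
J-523 has an FTA preferential rate, but origin Talador is not Velmark; base rate stands.
Duty = $42,553.14 × 4% + 2,982 × $0.62 = $3,550.97.
Line 2 (S-624, Eriena, 3,152 m², $96,419.68):
Base rate for S-624 is 8.5%.
Duty = $96,419.68 × 8.5% = $8,195.67.
Line 3 (P-580, Eriena, 1,624 pairs, $269,486.56):
Base rate for P-580 is 9.5%.
Additional duty on P-580 from Eriena: +18.6%. Applied ad valorem rate: 9.5% + 18.6% = 28.1%.
Duty = $269,486.56 × 28.1% = $75,725.72.
Total = $3,550.97 + $8,195.67 + $75,725.72 = $87,472.36.

$87,472.36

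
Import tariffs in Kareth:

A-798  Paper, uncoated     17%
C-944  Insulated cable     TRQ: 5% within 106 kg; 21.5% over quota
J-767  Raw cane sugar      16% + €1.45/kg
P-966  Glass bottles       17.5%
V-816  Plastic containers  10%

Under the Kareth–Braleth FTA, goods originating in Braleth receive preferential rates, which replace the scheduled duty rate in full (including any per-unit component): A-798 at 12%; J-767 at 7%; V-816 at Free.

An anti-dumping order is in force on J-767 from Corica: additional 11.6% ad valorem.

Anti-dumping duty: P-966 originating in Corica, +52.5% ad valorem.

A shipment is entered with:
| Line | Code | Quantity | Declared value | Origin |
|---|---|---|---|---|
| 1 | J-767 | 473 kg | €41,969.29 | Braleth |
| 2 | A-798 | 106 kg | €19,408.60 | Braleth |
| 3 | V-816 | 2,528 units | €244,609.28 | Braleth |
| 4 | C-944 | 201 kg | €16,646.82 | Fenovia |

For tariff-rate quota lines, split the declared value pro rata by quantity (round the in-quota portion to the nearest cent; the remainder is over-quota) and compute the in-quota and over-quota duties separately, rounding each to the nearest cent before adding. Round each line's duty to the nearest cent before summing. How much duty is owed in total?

€7,397.43

Line 1 (J-767, Braleth, 473 kg, €41,969.29):
Base rate for J-767 is 16% + €1.45/kg.
Origin Braleth qualifies under the Kareth–Braleth agreement and J-767 is covered: preferential rate 7% applies instead.
The additional-duty order on J-767 targets Corica, not Braleth; it does not apply.
Duty = €41,969.29 × 7% = €2,937.85.
Line 2 (A-798, Braleth, 106 kg, €19,408.60):
Base rate for A-798 is 17%.
Origin Braleth qualifies under the Kareth–Braleth agreement and A-798 is covered: preferential rate 12% applies instead.
Duty = €19,408.60 × 12% = €2,329.03.
Line 3 (V-816, Braleth, 2,528 units, €244,609.28):
Base rate for V-816 is 10%.
Origin Braleth qualifies under the Kareth–Braleth agreement and V-816 is covered: preferential rate Free applies instead.
Duty = €244,609.28 × 0% = €0.00.
Line 4 (C-944, Fenovia, 201 kg, €16,646.82):
Code C-944 is under a tariff-rate quota (threshold 106 kg). In-quota: 106 kg at 5%; over-quota: 95 kg at 21.5%.
Pro-rata value split: in-quota = €16,646.82 × 106/201 = €8,778.92; over-quota = €16,646.82 − €8,778.92 = €7,867.90.
In-quota duty = €8,778.92 × 5% = €438.95. Over-quota duty = €7,867.90 × 21.5% = €1,691.60.
Line duty = €438.95 + €1,691.60 = €2,130.55.
Total = €2,937.85 + €2,329.03 + €0.00 + €2,130.55 = €7,397.43.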